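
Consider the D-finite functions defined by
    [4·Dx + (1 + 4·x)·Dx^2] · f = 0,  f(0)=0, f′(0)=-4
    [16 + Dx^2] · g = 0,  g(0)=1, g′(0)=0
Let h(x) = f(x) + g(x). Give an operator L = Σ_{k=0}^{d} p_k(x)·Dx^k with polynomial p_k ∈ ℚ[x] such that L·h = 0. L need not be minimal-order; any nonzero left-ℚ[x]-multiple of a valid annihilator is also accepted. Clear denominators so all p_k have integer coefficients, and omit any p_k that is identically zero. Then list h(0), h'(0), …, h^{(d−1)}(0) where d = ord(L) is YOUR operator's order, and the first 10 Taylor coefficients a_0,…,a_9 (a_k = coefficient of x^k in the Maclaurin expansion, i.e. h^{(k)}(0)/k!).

L = (448 + 512·x + 1024·x^2)·Dx + (48 + 320·x + 768·x^2 + 1024·x^3)·Dx^2 + (28 + 32·x + 64·x^2)·Dx^3 + (3 + 20·x + 48·x^2 + 64·x^3)·Dx^4  (order 4).
h: a_k = 1, -4, 0, -64/3, 224/3, -1024/5, 30464/45, -16384/7, 2580992/315, -262144/9, …
ICs: h(0) = 1, h′(0) = -4, h′′(0) = 0, h′′′(0) = -128.

f: a_k = 0, -4, 8, -64/3, 64, -1024/5, 2048/3, -16384/7, 8192, -262144/9, …
g: a_k = 1, 0, -8, 0, 32/3, 0, -256/45, 0, 512/315, 0, …
h₀=f+g: left-lcm gives L₀, ord ≤ 4.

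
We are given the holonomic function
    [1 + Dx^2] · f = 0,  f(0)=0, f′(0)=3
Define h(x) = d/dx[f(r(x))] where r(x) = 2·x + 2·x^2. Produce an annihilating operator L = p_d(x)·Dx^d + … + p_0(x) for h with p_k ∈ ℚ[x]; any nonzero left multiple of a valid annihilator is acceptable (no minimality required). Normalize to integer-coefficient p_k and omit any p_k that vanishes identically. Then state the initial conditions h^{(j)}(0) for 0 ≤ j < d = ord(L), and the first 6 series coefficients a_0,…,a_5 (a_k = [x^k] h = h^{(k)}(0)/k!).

L = (16 + 32·x + 96·x^2 + 128·x^3 + 64·x^4) + (-6 - 12·x)·Dx + (1 + 4·x + 4·x^2)·Dx^2  (order 2).
h: a_k = 6, 12, -12, -48, -56, 0, …
ICs: h(0) = 6, h′(0) = 12.

f: a_k = 0, 3, 0, -1/2, 0, 1/40, …
Change of var in L_f (x↦r) gives L₀.
Differentiate: ansatz ord ≤ ord L₀ ⇒ L.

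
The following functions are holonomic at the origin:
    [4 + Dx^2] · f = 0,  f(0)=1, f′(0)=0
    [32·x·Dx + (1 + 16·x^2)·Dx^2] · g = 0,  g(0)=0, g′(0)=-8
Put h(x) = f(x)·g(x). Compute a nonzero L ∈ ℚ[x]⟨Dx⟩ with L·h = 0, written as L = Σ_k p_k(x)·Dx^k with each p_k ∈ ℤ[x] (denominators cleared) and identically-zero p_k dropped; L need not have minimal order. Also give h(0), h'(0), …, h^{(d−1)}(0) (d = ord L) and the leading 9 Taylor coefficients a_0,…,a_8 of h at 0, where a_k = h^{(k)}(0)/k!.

L = (1360 + 60416·x^2 + 106496·x^4 + 262144·x^6 + 1048576·x^8) + (2304·x + 45056·x^3 + 196608·x^5 + 1048576·x^7)·Dx + (360 + 15872·x^2 + 36864·x^4 + 131072·x^6 + 524288·x^8)·Dx^2 + (576·x + 11264·x^3 + 49152·x^5 + 262144·x^7)·Dx^3 + (5 + 192·x^2 + 2560·x^4 + 16384·x^6 + 65536·x^8)·Dx^4  (order 4).
h: a_k = 0, -8, 0, 176/3, 0, -7504/15, 0, 1741792/315, 0, …
ICs: h(0) = 0, h′(0) = -8, h′′(0) = 0, h′′′(0) = 352.

f: a_k = 1, 0, -2, 0, 2/3, 0, -4/45, 0, 2/315, …
g: a_k = 0, -8, 0, 128/3, 0, -2048/5, 0, 32768/7, 0, …
L₀ := L_f ⊗_s L_g (sym. prod.), ord ≤ 4.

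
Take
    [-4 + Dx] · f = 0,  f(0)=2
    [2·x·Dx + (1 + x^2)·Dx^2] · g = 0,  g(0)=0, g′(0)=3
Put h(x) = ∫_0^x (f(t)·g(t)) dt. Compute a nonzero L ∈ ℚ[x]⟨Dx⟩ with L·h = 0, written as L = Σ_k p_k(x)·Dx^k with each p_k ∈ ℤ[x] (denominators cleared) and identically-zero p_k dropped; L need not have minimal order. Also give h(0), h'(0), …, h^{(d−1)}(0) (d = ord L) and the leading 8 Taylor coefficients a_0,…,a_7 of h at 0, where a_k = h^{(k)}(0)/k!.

f: a_k = 2, 8, 16, 64/3, 64/3, 256/15, 512/45, 2048/315, …
g: a_k = 0, 3, 0, -1, 0, 3/5, 0, -3/7, …
h₀=f·g: eliminate ⇒ L₀, order ≤ 1·2.
Integrate: L := L₀·Dx.
L = (16 - 8·x + 16·x^2)·Dx + (-8 + 2·x - 8·x^2)·Dx^2 + (1 + x^2)·Dx^3  (order 3).
h: a_k = 0, 0, 3, 8, 23/2, 56/5, 41/5, 104/21, …
ICs: h(0) = 0, h′(0) = 0, h′′(0) = 6.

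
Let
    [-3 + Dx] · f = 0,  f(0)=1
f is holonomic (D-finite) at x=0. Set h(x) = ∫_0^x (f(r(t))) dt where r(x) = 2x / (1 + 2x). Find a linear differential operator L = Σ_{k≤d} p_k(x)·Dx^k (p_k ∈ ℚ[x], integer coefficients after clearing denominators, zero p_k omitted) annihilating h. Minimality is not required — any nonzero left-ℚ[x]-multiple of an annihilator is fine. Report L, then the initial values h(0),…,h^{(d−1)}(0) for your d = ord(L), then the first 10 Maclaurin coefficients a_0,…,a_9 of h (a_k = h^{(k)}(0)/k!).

L = -6·Dx + (1 + 4·x + 4·x^2)·Dx^2  (order 2).
h: a_k = 0, 1, 3, 2, -3, 6/5, 14/5, -276/35, 411/35, -1082/105, …
ICs: h(0) = 0, h′(0) = 1.

f: a_k = 1, 3, 9/2, 9/2, 27/8, 81/40, 81/80, 243/560, 729/4480, 243/4480, …
Substitute x→r, Dx→(1/r')Dx; clear ⇒ L₀.
∫: right-multiply L₀ by Dx.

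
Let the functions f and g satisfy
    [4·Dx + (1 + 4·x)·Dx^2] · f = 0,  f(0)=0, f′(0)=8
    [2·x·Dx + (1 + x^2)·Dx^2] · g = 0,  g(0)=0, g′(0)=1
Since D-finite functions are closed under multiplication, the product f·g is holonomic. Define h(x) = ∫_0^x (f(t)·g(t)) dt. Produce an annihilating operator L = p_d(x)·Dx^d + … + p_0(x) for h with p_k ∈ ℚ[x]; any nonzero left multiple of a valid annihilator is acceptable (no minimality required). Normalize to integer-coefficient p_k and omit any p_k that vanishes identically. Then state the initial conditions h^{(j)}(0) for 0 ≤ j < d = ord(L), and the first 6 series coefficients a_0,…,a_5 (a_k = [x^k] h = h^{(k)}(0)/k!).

f: a_k = 0, 8, -16, 128/3, -128, 2048/5, …
g: a_k = 0, 1, 0, -1/3, 0, 1/5, …
Product ⇒ symmetric product L₀, ord ≤ 4.
h=∫h₀ ⇒ L = L₀·Dx.
L = (144 + 896·x + 560·x^2 + 2304·x^3 + 1920·x^4 + 3328·x^5 + 256·x^7)·Dx^2 + (132 + 304·x + 2252·x^2 + 4144·x^3 + 8896·x^4 + 5952·x^5 + 8960·x^6 + 192·x^7 + 896·x^8)·Dx^3 + (72 + 376·x + 912·x^2 + 2808·x^3 + 3720·x^4 + 6288·x^5 + 3072·x^6 + 4368·x^7 + 192·x^8 + 512·x^9)·Dx^4 + (5 + 48·x + 178·x^2 + 416·x^3 + 729·x^4 + 720·x^5 + 1008·x^6 + 384·x^7 + 516·x^8 + 32·x^9 + 64·x^10)·Dx^5  (order 5).
h: a_k = 0, 0, 0, 8/3, -4, 8, …
ICs: h(0) = 0, h′(0) = 0, h′′(0) = 0, h′′′(0) = 16, h′′′′(0) = -96.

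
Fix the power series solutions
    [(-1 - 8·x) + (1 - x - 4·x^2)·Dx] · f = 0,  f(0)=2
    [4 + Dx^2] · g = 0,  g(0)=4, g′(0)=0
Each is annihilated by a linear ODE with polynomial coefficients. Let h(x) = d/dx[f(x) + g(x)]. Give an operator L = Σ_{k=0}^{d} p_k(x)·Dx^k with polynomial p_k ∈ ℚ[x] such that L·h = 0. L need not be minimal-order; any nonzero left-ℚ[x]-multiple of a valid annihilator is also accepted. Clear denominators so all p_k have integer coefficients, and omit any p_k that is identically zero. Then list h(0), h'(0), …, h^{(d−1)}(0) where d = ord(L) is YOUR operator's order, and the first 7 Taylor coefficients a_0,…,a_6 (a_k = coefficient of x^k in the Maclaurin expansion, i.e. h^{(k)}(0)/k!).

L = (1472 + 8672·x + 38224·x^2 + 28480·x^3 + 58880·x^4 + 9216·x^5 + 12288·x^6) + (-116 - 892·x + 504·x^2 + 2312·x^3 + 5920·x^4 + 10368·x^5 + 3584·x^6 + 4096·x^7)·Dx + (368 + 2168·x + 9556·x^2 + 7120·x^3 + 14720·x^4 + 2304·x^5 + 3072·x^6)·Dx^2 + (-29 - 223·x + 126·x^2 + 578·x^3 + 1480·x^4 + 2592·x^5 + 896·x^6 + 1024·x^7)·Dx^3  (order 3).
h: a_k = 2, 4, 54, 728/3, 650, 32548/15, 6174, …
ICs: h(0) = 2, h′(0) = 4, h′′(0) = 108.

f: a_k = 2, 2, 10, 18, 58, 130, 362, …
g: a_k = 4, 0, -8, 0, 8/3, 0, -16/45, …
L₀ := lclm(L_f,L_g); ord L₀ ≤ 1+2.
Differentiate: ansatz ord ≤ ord L₀ ⇒ L.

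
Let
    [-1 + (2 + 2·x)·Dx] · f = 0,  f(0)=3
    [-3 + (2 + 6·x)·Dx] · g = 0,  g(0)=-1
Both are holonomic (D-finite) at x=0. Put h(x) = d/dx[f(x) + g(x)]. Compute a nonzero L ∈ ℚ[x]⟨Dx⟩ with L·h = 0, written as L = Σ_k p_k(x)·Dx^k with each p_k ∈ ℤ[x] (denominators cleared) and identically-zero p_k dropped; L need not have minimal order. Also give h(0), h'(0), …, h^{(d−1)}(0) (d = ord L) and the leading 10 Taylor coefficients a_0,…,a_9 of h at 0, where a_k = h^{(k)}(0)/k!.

f: a_k = 3, 3/2, -3/8, 3/16, -15/128, 21/256, -63/1024, 99/2048, -1287/32768, 2145/65536, …
g: a_k = -1, -3/2, 9/8, -27/16, 405/128, -1701/256, 15309/1024, -72171/2048, 2814669/32768, -14073345/65536, …
Weyl lclm of L_f,L_g ⇒ L₀ (ord ≤ 2).
h₀' ⇒ L via d/dx closure of L₀.
L = -9 + (-24 - 36·x)·Dx + (-4 - 16·x - 12·x^2)·Dx^2  (order 2).
h: a_k = 0, 3/2, -9/2, 195/16, -525/16, 22869/256, -63063/256, 1406691/2048, -3957525/2048, 358852065/65536, …
ICs: h(0) = 0, h′(0) = 3/2.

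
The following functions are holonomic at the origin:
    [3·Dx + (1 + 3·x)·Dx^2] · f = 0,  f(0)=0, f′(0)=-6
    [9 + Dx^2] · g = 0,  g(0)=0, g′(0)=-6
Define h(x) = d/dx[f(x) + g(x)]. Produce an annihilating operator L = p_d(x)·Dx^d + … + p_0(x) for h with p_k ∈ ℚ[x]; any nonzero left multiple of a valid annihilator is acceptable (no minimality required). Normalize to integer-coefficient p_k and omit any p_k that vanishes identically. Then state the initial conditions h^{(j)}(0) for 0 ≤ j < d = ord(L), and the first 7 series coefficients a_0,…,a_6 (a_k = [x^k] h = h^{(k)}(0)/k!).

f: a_k = 0, -6, 9, -18, 81/2, -486/5, 243, …
g: a_k = 0, -6, 0, 9, 0, -81/20, 0, …
L₀ := lclm(L_f,L_g); ord L₀ ≤ 2+2.
Derive L from L₀ (diff closure).
L = (63 + 54·x + 81·x^2) + (9 + 45·x + 81·x^2 + 81·x^3)·Dx + (7 + 6·x + 9·x^2)·Dx^2 + (1 + 5·x + 9·x^2 + 9·x^3)·Dx^3  (order 3).
h: a_k = -12, 18, -27, 162, -2025/4, 1458, -174717/40, …
ICs: h(0) = -12, h′(0) = 18, h′′(0) = -54.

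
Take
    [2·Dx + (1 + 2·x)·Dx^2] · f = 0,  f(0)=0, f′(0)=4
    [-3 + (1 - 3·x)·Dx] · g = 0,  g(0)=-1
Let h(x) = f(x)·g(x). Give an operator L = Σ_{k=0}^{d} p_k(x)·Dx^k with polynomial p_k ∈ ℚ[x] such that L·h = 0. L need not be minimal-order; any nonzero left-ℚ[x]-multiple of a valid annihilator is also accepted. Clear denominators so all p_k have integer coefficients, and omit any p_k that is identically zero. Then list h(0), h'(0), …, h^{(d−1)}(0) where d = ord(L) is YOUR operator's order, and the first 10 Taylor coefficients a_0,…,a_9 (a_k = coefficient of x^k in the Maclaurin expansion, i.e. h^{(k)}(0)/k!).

f: a_k = 0, 4, -4, 16/3, -8, 64/5, -64/3, 256/7, -64, 1024/9, …
g: a_k = -1, -3, -9, -27, -81, -243, -729, -2187, -6561, -19683, …
Sym-product of L_f,L_g gives L₀ (≤ ord 2).
L = 6 + (4 + 18·x)·Dx + (-1 + x + 6·x^2)·Dx^2  (order 2).
h: a_k = 0, -4, -8, -88/3, -80, -1264/5, -11056/15, -78672/35, -233776/35, -6347792/315, …
ICs: h(0) = 0, h′(0) = -4.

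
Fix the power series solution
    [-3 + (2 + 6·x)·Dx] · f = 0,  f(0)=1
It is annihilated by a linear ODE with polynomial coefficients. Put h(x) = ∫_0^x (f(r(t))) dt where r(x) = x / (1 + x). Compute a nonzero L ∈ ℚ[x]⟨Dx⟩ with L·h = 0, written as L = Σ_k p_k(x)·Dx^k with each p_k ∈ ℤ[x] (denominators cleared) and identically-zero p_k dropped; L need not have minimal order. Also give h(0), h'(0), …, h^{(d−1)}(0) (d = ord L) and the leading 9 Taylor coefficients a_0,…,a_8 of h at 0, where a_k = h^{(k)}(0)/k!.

f: a_k = 1, 3/2, -9/8, 27/16, -405/128, 1701/256, -15309/1024, 72171/2048, -2814669/32768, …
Substitute x→r, Dx→(1/r')Dx; clear ⇒ L₀.
h=∫h₀ ⇒ L = L₀·Dx.
L = -3·Dx + (2 + 10·x + 8·x^2)·Dx^2  (order 2).
h: a_k = 0, 1, 3/4, -7/8, 87/64, -1677/640, 3023/512, -106305/7168, 658335/16384, …
ICs: h(0) = 0, h′(0) = 1.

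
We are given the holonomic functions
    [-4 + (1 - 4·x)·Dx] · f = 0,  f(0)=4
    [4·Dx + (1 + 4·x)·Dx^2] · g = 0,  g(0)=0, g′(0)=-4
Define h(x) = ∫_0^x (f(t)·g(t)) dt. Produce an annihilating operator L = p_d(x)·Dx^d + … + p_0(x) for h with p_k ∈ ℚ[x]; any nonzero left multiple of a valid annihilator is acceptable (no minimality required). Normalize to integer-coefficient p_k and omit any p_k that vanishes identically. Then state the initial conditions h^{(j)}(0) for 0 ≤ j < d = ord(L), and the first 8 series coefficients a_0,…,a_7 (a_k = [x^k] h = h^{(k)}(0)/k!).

f: a_k = 4, 16, 64, 256, 1024, 4096, 16384, 65536, …
g: a_k = 0, -4, 8, -64/3, 64, -1024/5, 2048/3, -16384/7, …
Product ⇒ symmetric product L₀, ord ≤ 2.
h=∫₀ˣh₀: take L = L₀·Dx.
L = 16·Dx + (4 + 48·x)·Dx^2 + (-1 + 16·x^2)·Dx^3  (order 3).
h: a_k = 0, 0, -8, -32/3, -160/3, -1792/15, -24064/45, -151552/105, …
ICs: h(0) = 0, h′(0) = 0, h′′(0) = -16.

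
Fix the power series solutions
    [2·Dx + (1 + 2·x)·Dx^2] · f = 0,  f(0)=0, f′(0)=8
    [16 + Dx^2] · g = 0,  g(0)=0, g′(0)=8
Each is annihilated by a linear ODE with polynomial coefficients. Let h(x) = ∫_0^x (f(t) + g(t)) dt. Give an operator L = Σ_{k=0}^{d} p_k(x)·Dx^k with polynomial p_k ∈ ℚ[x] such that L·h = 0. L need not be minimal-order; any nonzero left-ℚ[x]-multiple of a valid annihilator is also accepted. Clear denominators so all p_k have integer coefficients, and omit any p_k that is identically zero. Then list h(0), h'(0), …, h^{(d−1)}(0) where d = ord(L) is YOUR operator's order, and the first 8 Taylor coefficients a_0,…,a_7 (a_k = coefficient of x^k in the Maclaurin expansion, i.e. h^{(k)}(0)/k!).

f: a_k = 0, 8, -8, 32/3, -16, 128/5, -128/3, 512/7, …
g: a_k = 0, 8, 0, -64/3, 0, 256/15, 0, -2048/315, …
f+g: L₀ = lclm(L_f,L_g), ord ≤ 2+2.
Integrate: L := L₀·Dx.
L = (160 + 256·x + 256·x^2)·Dx^2 + (48 + 224·x + 384·x^2 + 256·x^3)·Dx^3 + (10 + 16·x + 16·x^2)·Dx^4 + (3 + 14·x + 24·x^2 + 16·x^3)·Dx^5  (order 5).
h: a_k = 0, 0, 8, -8/3, -8/3, -16/5, 64/9, -128/21, …
ICs: h(0) = 0, h′(0) = 0, h′′(0) = 16, h′′′(0) = -16, h′′′′(0) = -64.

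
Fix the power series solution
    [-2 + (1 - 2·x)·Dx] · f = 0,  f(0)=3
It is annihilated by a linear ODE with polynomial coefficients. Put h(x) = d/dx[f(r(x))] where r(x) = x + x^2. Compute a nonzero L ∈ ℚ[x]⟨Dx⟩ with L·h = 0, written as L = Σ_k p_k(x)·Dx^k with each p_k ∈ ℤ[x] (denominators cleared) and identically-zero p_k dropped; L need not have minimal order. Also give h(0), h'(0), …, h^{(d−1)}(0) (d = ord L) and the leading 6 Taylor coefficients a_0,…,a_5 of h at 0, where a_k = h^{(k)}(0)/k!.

f: a_k = 3, 6, 12, 24, 48, 96, …
Substitute x→r, Dx→(1/r')Dx; clear ⇒ L₀.
Derive L from L₀ (diff closure).
L = (6 + 12·x + 12·x^2) + (-1 + 6·x^2 + 4·x^3)·Dx  (order 1).
h: a_k = 6, 36, 144, 528, 1800, 5904, …
ICs: h(0) = 6.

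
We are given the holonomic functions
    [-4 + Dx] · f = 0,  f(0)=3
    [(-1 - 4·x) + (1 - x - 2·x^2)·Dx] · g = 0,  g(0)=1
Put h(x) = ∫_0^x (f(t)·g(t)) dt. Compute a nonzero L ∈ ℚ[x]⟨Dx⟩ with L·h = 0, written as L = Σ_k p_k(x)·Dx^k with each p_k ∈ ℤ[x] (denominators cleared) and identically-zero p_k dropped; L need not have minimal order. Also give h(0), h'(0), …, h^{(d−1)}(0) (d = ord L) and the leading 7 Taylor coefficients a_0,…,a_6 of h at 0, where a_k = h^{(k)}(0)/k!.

L = (5 - 8·x^2)·Dx + (-1 + x + 2·x^2)·Dx^2  (order 2).
h: a_k = 0, 3, 15/2, 15, 107/4, 229/5, 781/10, …
ICs: h(0) = 0, h′(0) = 3.

f: a_k = 3, 12, 24, 32, 32, 128/5, 256/15, …
g: a_k = 1, 1, 3, 5, 11, 21, 43, …
Product ⇒ symmetric product L₀, ord ≤ 1.
∫: right-multiply L₀ by Dx.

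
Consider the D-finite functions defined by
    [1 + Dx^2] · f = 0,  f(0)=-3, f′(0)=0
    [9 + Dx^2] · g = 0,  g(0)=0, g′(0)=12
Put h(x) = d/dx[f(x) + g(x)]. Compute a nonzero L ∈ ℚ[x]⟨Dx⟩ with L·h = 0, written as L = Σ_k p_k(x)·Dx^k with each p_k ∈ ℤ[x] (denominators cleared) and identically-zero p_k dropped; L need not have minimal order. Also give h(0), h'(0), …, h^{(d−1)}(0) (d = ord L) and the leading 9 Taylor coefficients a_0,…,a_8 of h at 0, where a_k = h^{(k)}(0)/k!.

L = 9 + 10·Dx^2 + Dx^4  (order 4).
h: a_k = 12, 3, -54, -1/2, 81/2, 1/40, -243/20, -1/1680, 2187/1120, …
ICs: h(0) = 12, h′(0) = 3, h′′(0) = -108, h′′′(0) = -3.

f: a_k = -3, 0, 3/2, 0, -1/8, 0, 1/240, 0, -1/13440, …
g: a_k = 0, 12, 0, -18, 0, 81/10, 0, -243/140, 0, …
L₀ := lclm(L_f,L_g); ord L₀ ≤ 2+2.
h=h₀': d/dx-closure on L₀ ⇒ L.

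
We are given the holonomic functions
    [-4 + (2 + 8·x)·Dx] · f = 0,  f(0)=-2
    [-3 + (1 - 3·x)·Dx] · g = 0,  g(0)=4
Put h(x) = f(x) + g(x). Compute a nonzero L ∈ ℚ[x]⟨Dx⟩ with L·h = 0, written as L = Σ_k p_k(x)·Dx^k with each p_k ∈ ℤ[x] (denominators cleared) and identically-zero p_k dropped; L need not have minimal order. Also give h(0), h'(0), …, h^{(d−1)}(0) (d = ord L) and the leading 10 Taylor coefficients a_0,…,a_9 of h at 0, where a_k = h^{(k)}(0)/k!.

f: a_k = -2, -4, 4, -8, 20, -56, 168, -528, 1716, -5720, …
g: a_k = 4, 12, 36, 108, 324, 972, 2916, 8748, 26244, 78732, …
Weyl lclm of L_f,L_g ⇒ L₀ (ord ≤ 2).
L = (48 + 108·x) + (-22 - 120·x - 324·x^2)·Dx + (1 + 19·x + 6·x^2 - 216·x^3)·Dx^2  (order 2).
h: a_k = 2, 8, 40, 100, 344, 916, 3084, 8220, 27960, 73012, …
ICs: h(0) = 2, h′(0) = 8.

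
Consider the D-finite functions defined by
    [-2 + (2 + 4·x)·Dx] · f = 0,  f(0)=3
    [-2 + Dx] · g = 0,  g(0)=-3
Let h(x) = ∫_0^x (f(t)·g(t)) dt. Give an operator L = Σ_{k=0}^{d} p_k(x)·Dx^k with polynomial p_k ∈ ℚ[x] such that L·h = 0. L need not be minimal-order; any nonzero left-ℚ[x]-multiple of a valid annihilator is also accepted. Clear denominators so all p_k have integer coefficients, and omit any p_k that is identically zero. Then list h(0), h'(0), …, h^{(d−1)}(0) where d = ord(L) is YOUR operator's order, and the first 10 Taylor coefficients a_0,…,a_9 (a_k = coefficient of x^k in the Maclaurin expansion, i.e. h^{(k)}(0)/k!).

f: a_k = 3, 3, -3/2, 3/2, -15/8, 21/8, -63/16, 99/16, -1287/128, 2145/128, …
g: a_k = -3, -6, -6, -4, -2, -4/5, -4/15, -8/105, -2/105, -4/945, …
Sym-product of L_f,L_g gives L₀ (≤ ord 1).
h=∫h₀ ⇒ L = L₀·Dx.
L = (-3 - 4·x)·Dx + (1 + 2·x)·Dx^2  (order 2).
h: a_k = 0, -9, -27/2, -21/2, -51/8, -99/40, -107/80, 89/560, -3369/4480, 39551/40320, …
ICs: h(0) = 0, h′(0) = -9.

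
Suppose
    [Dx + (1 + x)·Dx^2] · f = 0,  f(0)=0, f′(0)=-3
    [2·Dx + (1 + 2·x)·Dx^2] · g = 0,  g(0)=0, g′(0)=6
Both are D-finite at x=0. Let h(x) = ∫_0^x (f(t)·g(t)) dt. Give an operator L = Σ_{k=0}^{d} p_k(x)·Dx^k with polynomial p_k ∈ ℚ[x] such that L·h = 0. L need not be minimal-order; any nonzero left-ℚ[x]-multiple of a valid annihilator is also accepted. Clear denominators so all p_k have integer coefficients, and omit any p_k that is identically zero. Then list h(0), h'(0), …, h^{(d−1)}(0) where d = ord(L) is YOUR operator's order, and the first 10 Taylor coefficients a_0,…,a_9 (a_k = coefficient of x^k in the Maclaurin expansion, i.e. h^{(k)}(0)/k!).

f: a_k = 0, -3, 3/2, -1, 3/4, -3/5, 1/2, -3/7, 3/8, -1/3, …
g: a_k = 0, 6, -6, 8, -12, 96/5, -32, 384/7, -96, 512/3, …
Product ⇒ symmetric product L₀, ord ≤ 4.
∫: right-multiply L₀ by Dx.
L = (20 + 48·x + 32·x^2)·Dx^2 + (66 + 268·x + 360·x^2 + 160·x^3)·Dx^3 + (32 + 180·x + 372·x^2 + 336·x^3 + 112·x^4)·Dx^4 + (3 + 22·x + 63·x^2 + 88·x^3 + 60·x^4 + 16·x^5)·Dx^5  (order 5).
h: a_k = 0, 0, 0, -6, 27/4, -39/5, 39/4, -131/10, 747/40, -586/21, …
ICs: h(0) = 0, h′(0) = 0, h′′(0) = 0, h′′′(0) = -36, h′′′′(0) = 162.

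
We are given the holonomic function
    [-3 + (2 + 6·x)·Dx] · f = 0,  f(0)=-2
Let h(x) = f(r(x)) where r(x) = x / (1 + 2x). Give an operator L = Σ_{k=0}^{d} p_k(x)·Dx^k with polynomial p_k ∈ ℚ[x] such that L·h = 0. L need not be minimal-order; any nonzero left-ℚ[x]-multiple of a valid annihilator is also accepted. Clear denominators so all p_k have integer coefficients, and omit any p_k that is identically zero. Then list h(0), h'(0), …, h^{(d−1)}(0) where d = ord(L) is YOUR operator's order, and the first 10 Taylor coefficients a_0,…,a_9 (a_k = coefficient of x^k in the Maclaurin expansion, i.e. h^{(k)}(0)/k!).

L = -3 + (2 + 14·x + 20·x^2)·Dx  (order 1).
h: a_k = -2, -3, 33/4, -195/8, 4965/64, -33909/128, 492501/512, -3761283/1024, 239121645/16384, -1959887265/32768, …
ICs: h(0) = -2.

f: a_k = -2, -3, 9/4, -27/8, 405/64, -1701/128, 15309/512, -72171/1024, 2814669/16384, -14073345/32768, …
L₀ from L_f via x↦r, Dx↦r'^{-1}Dx.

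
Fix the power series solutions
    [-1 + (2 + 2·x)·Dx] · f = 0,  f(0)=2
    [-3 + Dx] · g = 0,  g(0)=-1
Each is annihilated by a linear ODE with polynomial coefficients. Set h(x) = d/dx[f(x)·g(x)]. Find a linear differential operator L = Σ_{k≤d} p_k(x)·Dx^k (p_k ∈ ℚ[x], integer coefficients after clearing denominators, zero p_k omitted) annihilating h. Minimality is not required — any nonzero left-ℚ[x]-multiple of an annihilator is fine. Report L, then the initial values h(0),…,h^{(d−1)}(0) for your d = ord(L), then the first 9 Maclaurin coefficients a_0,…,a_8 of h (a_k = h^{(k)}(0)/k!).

L = (47 + 84·x + 36·x^2) + (-14 - 26·x - 12·x^2)·Dx  (order 1).
h: a_k = -7, -47/2, -309/8, -667/16, -4277/128, -27189/1280, -57333/5120, -51423/10240, -2264319/1146880, …
ICs: h(0) = -7.

f: a_k = 2, 1, -1/4, 1/8, -5/64, 7/128, -21/512, 33/1024, -429/16384, …
g: a_k = -1, -3, -9/2, -9/2, -27/8, -81/40, -81/80, -243/560, -729/4480, …
h₀=f·g: eliminate ⇒ L₀, order ≤ 1·1.
Differentiate: ansatz ord ≤ ord L₀ ⇒ L.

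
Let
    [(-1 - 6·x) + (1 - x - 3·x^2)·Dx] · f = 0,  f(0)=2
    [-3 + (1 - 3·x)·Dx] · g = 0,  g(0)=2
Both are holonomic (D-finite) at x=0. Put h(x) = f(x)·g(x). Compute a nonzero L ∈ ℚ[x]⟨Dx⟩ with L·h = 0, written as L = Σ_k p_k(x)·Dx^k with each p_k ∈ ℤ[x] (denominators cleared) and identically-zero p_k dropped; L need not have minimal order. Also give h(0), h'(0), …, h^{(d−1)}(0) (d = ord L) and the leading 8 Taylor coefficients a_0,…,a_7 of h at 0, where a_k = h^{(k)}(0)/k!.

f: a_k = 2, 2, 8, 14, 38, 80, 194, 434, …
g: a_k = 2, 6, 18, 54, 162, 486, 1458, 4374, …
L₀ := L_f ⊗_s L_g (sym. prod.), ord ≤ 1.
L = (-4 + 27·x^2) + (1 - 4·x + 9·x^3)·Dx  (order 1).
h: a_k = 4, 16, 64, 220, 736, 2368, 7492, 23344, …
ICs: h(0) = 4.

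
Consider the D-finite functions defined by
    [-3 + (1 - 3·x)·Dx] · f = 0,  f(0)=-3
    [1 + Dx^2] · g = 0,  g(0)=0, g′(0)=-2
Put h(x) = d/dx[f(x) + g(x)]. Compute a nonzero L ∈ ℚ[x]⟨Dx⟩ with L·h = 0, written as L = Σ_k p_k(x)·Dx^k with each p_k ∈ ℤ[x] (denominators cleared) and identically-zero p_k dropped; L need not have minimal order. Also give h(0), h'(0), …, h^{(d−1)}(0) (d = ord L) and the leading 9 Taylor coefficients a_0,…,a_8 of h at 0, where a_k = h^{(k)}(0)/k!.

f: a_k = -3, -9, -27, -81, -243, -729, -2187, -6561, -19683, …
g: a_k = 0, -2, 0, 1/3, 0, -1/60, 0, 1/2520, 0, …
h₀=f+g: left-lcm gives L₀, ord ≤ 3.
h=h₀': d/dx-closure on L₀ ⇒ L.
L = (654 - 36·x + 54·x^2) + (-55 + 171·x - 27·x^2 + 27·x^3)·Dx + (654 - 36·x + 54·x^2)·Dx^2 + (-55 + 171·x - 27·x^2 + 27·x^3)·Dx^3  (order 3).
h: a_k = -11, -54, -242, -972, -43741/12, -13122, -16533719/360, -157464, -10713850561/20160, …
ICs: h(0) = -11, h′(0) = -54, h′′(0) = -484.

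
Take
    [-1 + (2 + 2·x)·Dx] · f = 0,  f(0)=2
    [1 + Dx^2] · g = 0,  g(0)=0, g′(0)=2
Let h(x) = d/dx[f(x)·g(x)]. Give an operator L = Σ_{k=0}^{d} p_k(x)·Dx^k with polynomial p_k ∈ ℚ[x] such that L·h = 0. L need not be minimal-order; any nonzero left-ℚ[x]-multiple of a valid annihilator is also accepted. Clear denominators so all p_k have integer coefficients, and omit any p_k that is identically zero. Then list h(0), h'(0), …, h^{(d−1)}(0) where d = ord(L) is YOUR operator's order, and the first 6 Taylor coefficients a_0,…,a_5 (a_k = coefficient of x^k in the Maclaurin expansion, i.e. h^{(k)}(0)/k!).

L = (53 + 144·x + 136·x^2 + 64·x^3 + 16·x^4) + (-4 - 36·x - 48·x^2 - 16·x^3)·Dx + (28 + 88·x + 108·x^2 + 64·x^3 + 16·x^4)·Dx^2  (order 2).
h: a_k = 4, 4, -7/2, -1/3, -19/96, 81/160, …
ICs: h(0) = 4, h′(0) = 4.

f: a_k = 2, 1, -1/4, 1/8, -5/64, 7/128, …
g: a_k = 0, 2, 0, -1/3, 0, 1/60, …
Sym-product of L_f,L_g gives L₀ (≤ ord 2).
Derive L from L₀ (diff closure).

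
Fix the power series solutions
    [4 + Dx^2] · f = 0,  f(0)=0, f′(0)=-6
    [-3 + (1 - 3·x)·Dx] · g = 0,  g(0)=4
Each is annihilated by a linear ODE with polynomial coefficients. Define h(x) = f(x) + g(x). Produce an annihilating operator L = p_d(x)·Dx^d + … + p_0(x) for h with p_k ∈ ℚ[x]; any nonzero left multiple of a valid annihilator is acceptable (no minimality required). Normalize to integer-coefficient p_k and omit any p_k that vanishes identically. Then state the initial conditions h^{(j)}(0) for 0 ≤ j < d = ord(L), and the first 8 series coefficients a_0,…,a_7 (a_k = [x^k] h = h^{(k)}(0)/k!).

f: a_k = 0, -6, 0, 4, 0, -4/5, 0, 8/105, …
g: a_k = 4, 12, 36, 108, 324, 972, 2916, 8748, …
h₀=f+g: left-lcm gives L₀, ord ≤ 3.
L = (-348 + 144·x - 216·x^2) + (44 - 180·x + 216·x^2 - 216·x^3)·Dx + (-87 + 36·x - 54·x^2)·Dx^2 + (11 - 45·x + 54·x^2 - 54·x^3)·Dx^3  (order 3).
h: a_k = 4, 6, 36, 112, 324, 4856/5, 2916, 918548/105, …
ICs: h(0) = 4, h′(0) = 6, h′′(0) = 72.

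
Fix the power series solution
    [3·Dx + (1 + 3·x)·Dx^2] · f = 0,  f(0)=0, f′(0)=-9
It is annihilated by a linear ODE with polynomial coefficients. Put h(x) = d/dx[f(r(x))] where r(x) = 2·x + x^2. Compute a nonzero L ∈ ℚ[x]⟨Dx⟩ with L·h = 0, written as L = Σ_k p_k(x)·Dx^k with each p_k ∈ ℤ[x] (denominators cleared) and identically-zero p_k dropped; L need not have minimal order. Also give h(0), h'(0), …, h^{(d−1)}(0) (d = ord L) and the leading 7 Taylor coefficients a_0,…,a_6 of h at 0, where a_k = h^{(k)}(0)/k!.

L = (5 + 6·x + 3·x^2) + (1 + 7·x + 9·x^2 + 3·x^3)·Dx  (order 1).
h: a_k = -18, 90, -486, 2646, -14418, 78570, -428166, …
ICs: h(0) = -18.

f: a_k = 0, -9, 27/2, -27, 243/4, -729/5, 729/2, …
Change of var in L_f (x↦r) gives L₀.
Differentiate: ansatz ord ≤ ord L₀ ⇒ L.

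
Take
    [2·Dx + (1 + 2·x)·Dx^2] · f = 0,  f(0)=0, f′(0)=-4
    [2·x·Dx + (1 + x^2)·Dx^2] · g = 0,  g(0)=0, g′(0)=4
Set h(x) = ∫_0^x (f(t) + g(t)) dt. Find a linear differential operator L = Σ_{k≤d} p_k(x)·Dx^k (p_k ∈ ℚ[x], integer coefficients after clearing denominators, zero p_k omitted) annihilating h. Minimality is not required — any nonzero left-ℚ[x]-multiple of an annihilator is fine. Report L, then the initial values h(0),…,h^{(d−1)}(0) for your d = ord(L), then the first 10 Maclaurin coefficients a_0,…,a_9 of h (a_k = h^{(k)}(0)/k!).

L = (-2 - 12·x + 6·x^2 + 4·x^3)·Dx^2 + (-5 - 4·x - 9·x^2 + 12·x^3 + 8·x^4)·Dx^3 + (-1 - x + 2·x^2 + x^3 + 3·x^4 + 2·x^5)·Dx^4  (order 4).
h: a_k = 0, 0, 0, 4/3, -5/3, 8/5, -2, 64/21, -65/14, 64/9, …
ICs: h(0) = 0, h′(0) = 0, h′′(0) = 0, h′′′(0) = 8.

f: a_k = 0, -4, 4, -16/3, 8, -64/5, 64/3, -256/7, 64, -1024/9, …
g: a_k = 0, 4, 0, -4/3, 0, 4/5, 0, -4/7, 0, 4/9, …
h₀=f+g: left-lcm gives L₀, ord ≤ 4.
Integrate: L := L₀·Dx.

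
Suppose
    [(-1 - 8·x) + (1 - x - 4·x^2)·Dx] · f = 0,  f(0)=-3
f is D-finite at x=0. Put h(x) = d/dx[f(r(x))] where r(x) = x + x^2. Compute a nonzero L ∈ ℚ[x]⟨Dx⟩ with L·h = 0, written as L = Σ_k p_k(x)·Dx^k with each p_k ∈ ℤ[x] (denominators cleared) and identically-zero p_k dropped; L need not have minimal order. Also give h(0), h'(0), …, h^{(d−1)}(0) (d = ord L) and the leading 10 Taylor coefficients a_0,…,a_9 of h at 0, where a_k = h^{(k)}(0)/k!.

L = (12 + 78·x + 246·x^2 + 656·x^3 + 1128·x^4 + 960·x^5 + 320·x^6) + (-1 - 9·x - 9·x^2 + 66·x^3 + 220·x^4 + 312·x^5 + 224·x^6 + 64·x^7)·Dx  (order 1).
h: a_k = -3, -36, -171, -732, -3120, -12402, -48153, -183504, -687285, -2543550, …
ICs: h(0) = -3.

f: a_k = -3, -3, -15, -27, -87, -195, -543, -1323, -3495, -8787, …
L₀ from L_f via x↦r, Dx↦r'^{-1}Dx.
Differentiate: ansatz ord ≤ ord L₀ ⇒ L.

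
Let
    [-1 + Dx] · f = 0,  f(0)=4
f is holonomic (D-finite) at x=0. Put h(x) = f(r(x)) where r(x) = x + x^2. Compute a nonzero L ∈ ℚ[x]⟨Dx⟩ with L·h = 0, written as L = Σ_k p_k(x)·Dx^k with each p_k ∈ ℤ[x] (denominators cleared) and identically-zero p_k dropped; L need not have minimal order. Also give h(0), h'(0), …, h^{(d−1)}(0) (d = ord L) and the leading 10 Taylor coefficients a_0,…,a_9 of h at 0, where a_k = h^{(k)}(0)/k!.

L = (-1 - 2·x) + Dx  (order 1).
h: a_k = 4, 4, 6, 14/3, 25/6, 27/10, 331/180, 1303/1260, 1979/3360, 5357/18144, …
ICs: h(0) = 4.

f: a_k = 4, 4, 2, 2/3, 1/6, 1/30, 1/180, 1/1260, 1/10080, 1/90720, …
Substitute x→r, Dx→(1/r')Dx; clear ⇒ L₀.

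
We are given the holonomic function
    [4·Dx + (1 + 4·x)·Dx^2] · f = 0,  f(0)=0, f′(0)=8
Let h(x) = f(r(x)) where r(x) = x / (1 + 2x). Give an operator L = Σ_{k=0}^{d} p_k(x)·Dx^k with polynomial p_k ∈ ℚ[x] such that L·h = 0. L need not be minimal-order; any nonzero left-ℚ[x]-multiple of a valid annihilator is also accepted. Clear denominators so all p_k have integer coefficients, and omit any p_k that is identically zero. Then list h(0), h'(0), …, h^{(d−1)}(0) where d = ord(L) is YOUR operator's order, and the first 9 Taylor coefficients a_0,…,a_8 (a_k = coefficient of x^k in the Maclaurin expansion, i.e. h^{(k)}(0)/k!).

L = (8 + 24·x)·Dx + (1 + 8·x + 12·x^2)·Dx^2  (order 2).
h: a_k = 0, 8, -32, 416/3, -640, 15488/5, -46592/3, 559616/7, -419840, …
ICs: h(0) = 0, h′(0) = 8.

f: a_k = 0, 8, -16, 128/3, -128, 2048/5, -4096/3, 32768/7, -16384, …
Substitute x→r, Dx→(1/r')Dx; clear ⇒ L₀.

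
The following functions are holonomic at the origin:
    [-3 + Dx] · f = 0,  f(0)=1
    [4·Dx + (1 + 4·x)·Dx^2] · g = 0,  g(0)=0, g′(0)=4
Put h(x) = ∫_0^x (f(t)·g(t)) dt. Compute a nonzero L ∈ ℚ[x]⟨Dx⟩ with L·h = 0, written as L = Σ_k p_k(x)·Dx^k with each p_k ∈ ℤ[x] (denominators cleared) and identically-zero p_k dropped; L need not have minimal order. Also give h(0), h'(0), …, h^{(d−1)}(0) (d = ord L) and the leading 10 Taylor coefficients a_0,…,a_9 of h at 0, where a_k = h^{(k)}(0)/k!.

L = (-3 + 36·x)·Dx + (-2 - 24·x)·Dx^2 + (1 + 4·x)·Dx^3  (order 3).
h: a_k = 0, 0, 2, 4/3, 23/6, -18/5, 863/60, -1675/42, 138043/1120, -69997/180, …
ICs: h(0) = 0, h′(0) = 0, h′′(0) = 4.

f: a_k = 1, 3, 9/2, 9/2, 27/8, 81/40, 81/80, 243/560, 729/4480, 243/4480, …
g: a_k = 0, 4, -8, 64/3, -64, 1024/5, -2048/3, 16384/7, -8192, 262144/9, …
L₀ := L_f ⊗_s L_g (sym. prod.), ord ≤ 2.
∫: right-multiply L₀ by Dx.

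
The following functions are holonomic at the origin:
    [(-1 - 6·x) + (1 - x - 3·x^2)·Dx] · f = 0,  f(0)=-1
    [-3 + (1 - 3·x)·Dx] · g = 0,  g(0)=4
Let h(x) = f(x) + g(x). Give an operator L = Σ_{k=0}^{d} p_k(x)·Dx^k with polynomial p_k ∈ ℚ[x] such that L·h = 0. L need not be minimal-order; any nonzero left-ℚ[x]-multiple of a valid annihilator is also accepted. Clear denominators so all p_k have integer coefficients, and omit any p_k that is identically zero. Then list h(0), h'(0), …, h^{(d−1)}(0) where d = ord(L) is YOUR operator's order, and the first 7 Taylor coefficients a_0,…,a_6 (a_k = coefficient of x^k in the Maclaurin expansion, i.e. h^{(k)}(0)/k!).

f: a_k = -1, -1, -4, -7, -19, -40, -97, …
g: a_k = 4, 12, 36, 108, 324, 972, 2916, …
L₀ := lclm(L_f,L_g); ord L₀ ≤ 1+1.
L = (6 - 108·x + 162·x^2 - 162·x^3) + (10 - 6·x - 108·x^2 + 270·x^3 - 324·x^4)·Dx + (-2 + 14·x - 33·x^2 + 18·x^3 + 54·x^4 - 81·x^5)·Dx^2  (order 2).
h: a_k = 3, 11, 32, 101, 305, 932, 2819, …
ICs: h(0) = 3, h′(0) = 11.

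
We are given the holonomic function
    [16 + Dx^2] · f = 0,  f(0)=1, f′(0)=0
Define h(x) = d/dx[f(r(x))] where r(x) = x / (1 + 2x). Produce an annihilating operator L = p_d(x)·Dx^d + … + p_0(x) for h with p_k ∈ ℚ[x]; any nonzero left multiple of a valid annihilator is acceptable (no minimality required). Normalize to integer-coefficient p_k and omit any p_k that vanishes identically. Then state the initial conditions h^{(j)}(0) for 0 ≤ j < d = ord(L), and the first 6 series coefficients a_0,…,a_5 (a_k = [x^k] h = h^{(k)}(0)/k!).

f: a_k = 1, 0, -8, 0, 32/3, 0, …
L₀ from L_f via x↦r, Dx↦r'^{-1}Dx.
h=h₀': d/dx-closure on L₀ ⇒ L.
L = (40 + 96·x + 96·x^2) + (12 + 72·x + 144·x^2 + 96·x^3)·Dx + (1 + 8·x + 24·x^2 + 32·x^3 + 16·x^4)·Dx^2  (order 2).
h: a_k = 0, -16, 96, -1024/3, 2560/3, -19712/15, …
ICs: h(0) = 0, h′(0) = -16.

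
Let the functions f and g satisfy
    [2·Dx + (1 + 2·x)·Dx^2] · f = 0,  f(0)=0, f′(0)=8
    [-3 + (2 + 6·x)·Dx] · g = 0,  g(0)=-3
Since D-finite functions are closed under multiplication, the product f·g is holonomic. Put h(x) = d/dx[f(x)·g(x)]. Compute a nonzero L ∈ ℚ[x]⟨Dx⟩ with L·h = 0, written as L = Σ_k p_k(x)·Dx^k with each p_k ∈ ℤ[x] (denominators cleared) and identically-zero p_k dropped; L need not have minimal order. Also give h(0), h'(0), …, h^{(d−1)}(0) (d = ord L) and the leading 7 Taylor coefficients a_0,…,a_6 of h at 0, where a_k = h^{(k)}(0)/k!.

f: a_k = 0, 8, -8, 32/3, -16, 128/5, -128/3, …
g: a_k = -3, -9/2, 27/8, -81/16, 1215/128, -5103/256, 45927/1024, …
L₀ := L_f ⊗_s L_g (sym. prod.), ord ≤ 2.
Derive L from L₀ (diff closure).
L = (39 + 180·x + 108·x^2) + (116 + 756·x + 1512·x^2 + 864·x^3)·Dx + (20 + 184·x + 612·x^2 + 864·x^3 + 432·x^4)·Dx^2  (order 2).
h: a_k = -24, -24, 93, -270, 11811/16, -158691/80, 3402537/640, …
ICs: h(0) = -24, h′(0) = -24.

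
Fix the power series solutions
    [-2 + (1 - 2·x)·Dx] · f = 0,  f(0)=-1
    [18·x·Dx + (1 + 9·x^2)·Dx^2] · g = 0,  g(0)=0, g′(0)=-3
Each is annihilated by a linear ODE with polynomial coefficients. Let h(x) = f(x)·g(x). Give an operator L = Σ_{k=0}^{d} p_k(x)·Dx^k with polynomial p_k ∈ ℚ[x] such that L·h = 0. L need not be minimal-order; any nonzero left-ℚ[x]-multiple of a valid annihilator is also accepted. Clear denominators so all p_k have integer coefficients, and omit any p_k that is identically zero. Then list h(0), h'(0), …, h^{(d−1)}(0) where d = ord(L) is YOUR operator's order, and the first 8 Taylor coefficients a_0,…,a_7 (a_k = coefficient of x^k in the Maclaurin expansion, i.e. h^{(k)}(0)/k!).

f: a_k = -1, -2, -4, -8, -16, -32, -64, -128, …
g: a_k = 0, -3, 0, 9, 0, -243/5, 0, 2187/7, …
h₀=f·g: eliminate ⇒ L₀, order ≤ 1·2.
L = 36·x + (4 - 18·x + 72·x^2)·Dx + (-1 + 2·x - 9·x^2 + 18·x^3)·Dx^2  (order 2).
h: a_k = 0, 3, 6, 3, 6, 303/5, 606/5, -2451/35, …
ICs: h(0) = 0, h′(0) = 3.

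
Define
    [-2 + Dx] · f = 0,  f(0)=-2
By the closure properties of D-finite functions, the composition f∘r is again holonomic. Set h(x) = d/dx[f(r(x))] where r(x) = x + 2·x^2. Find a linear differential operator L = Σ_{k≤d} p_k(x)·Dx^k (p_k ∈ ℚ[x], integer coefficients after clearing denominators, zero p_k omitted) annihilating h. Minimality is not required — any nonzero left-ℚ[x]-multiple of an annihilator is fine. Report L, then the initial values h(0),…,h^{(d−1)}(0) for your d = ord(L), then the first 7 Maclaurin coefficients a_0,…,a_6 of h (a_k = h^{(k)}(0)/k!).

L = (6 + 16·x + 32·x^2) + (-1 - 4·x)·Dx  (order 1).
h: a_k = -4, -24, -56, -400/3, -216, -5296/15, -20848/45, …
ICs: h(0) = -4.

f: a_k = -2, -4, -4, -8/3, -4/3, -8/15, -8/45, …
f∘r: x↦r, Dx↦Dx/r' in L_f ⇒ L₀.
h₀' ⇒ L via d/dx closure of L₀.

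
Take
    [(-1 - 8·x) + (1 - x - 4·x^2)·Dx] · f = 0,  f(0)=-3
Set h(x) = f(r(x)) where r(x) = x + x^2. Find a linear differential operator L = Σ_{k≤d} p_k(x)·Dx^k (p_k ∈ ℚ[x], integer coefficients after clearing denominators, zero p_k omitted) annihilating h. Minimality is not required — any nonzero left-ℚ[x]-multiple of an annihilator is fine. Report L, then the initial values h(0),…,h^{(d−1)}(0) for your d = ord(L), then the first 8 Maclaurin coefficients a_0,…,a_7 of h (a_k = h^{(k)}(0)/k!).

L = (1 + 10·x + 24·x^2 + 16·x^3) + (-1 + x + 5·x^2 + 8·x^3 + 4·x^4)·Dx  (order 1).
h: a_k = -3, -3, -18, -57, -183, -624, -2067, -6879, …
ICs: h(0) = -3.

f: a_k = -3, -3, -15, -27, -87, -195, -543, -1323, …
Change of var in L_f (x↦r) gives L₀.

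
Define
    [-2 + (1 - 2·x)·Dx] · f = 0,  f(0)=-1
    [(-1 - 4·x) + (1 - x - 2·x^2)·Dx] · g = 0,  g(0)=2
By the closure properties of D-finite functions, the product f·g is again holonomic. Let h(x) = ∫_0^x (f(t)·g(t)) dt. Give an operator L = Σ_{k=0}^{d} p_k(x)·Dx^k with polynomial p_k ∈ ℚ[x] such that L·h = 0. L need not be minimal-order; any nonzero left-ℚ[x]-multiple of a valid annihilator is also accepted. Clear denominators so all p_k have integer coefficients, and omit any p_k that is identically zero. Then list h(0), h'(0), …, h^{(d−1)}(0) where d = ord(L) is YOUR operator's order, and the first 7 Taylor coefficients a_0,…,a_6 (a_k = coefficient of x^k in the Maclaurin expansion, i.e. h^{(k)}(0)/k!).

f: a_k = -1, -2, -4, -8, -16, -32, -64, …
g: a_k = 2, 2, 6, 10, 22, 42, 86, …
Product ⇒ symmetric product L₀, ord ≤ 1.
∫: right-multiply L₀ by Dx.
L = (3 + 6·x)·Dx + (-1 + x + 2·x^2)·Dx^2  (order 2).
h: a_k = 0, -2, -3, -6, -23/2, -114/5, -45, …
ICs: h(0) = 0, h′(0) = -2.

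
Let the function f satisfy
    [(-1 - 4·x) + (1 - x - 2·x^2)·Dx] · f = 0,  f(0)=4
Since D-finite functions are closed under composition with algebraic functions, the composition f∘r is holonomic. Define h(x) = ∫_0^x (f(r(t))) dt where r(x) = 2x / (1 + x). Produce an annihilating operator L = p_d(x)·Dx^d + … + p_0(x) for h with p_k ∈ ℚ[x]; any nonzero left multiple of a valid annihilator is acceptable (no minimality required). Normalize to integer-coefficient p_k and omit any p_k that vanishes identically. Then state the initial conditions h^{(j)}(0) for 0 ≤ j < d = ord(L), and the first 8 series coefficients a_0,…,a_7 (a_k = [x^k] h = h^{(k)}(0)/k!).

f: a_k = 4, 4, 12, 20, 44, 84, 172, 340, …
Substitute x→r, Dx→(1/r')Dx; clear ⇒ L₀.
Integrate: L := L₀·Dx.
L = (2 + 18·x)·Dx + (-1 - x + 9·x^2 + 9·x^3)·Dx^2  (order 2).
h: a_k = 0, 4, 4, 40/3, 18, 72, 108, 3240/7, …
ICs: h(0) = 0, h′(0) = 4.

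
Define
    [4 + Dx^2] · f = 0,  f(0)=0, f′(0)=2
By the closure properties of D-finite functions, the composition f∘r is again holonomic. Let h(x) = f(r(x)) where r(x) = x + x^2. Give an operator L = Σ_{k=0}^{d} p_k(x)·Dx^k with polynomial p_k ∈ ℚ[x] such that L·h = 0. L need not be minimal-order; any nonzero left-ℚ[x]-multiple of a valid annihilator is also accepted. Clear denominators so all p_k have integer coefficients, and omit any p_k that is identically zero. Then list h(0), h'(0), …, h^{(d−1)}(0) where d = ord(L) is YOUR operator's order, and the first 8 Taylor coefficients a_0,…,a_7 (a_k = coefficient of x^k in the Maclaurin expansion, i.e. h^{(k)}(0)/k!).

f: a_k = 0, 2, 0, -4/3, 0, 4/15, 0, -8/315, …
f∘r: x↦r, Dx↦Dx/r' in L_f ⇒ L₀.
L = (4 + 24·x + 48·x^2 + 32·x^3) - 2·Dx + (1 + 2·x)·Dx^2  (order 2).
h: a_k = 0, 2, 2, -4/3, -4, -56/15, 0, 832/315, …
ICs: h(0) = 0, h′(0) = 2.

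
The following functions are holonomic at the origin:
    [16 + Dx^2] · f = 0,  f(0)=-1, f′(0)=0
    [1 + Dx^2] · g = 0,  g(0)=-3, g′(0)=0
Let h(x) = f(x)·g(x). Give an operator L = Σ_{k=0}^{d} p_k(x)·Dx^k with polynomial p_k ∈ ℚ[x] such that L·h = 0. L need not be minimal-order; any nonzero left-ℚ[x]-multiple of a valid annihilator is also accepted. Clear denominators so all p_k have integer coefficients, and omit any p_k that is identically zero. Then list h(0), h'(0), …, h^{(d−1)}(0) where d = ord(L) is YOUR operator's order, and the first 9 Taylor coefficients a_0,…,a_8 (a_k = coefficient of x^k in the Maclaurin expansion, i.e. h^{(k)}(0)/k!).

f: a_k = -1, 0, 8, 0, -32/3, 0, 256/45, 0, -512/315, …
g: a_k = -3, 0, 3/2, 0, -1/8, 0, 1/240, 0, -1/13440, …
Product ⇒ symmetric product L₀, ord ≤ 4.
L = 225 + 34·Dx^2 + Dx^4  (order 4).
h: a_k = 3, 0, -51/2, 0, 353/8, 0, -8177/240, 0, 198593/13440, …
ICs: h(0) = 3, h′(0) = 0, h′′(0) = -51, h′′′(0) = 0.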